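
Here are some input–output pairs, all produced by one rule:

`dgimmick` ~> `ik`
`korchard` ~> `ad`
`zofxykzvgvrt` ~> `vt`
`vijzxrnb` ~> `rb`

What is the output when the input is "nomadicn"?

The transformation: keep every other character starting from the second (positions 2nd, 4th, 6th, ...), then keep only the last 2 characters.
"nomadicn" → "oain" → "in".

in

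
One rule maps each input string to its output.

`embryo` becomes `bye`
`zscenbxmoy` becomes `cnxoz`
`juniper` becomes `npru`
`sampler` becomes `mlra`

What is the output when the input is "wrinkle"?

iker

The rule is to move the first 2 characters to the end (rotate left by 2), then keep every other character starting from the first (positions 1st, 3rd, 5th, ...).
Starting from "wrinkle": after the first operation, "inklewr"; after the second, "iker".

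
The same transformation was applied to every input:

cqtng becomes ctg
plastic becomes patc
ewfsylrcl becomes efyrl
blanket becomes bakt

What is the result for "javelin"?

What's happening: keep every other character starting from the first (positions 1st, 3rd, 5th, ...).
Applying that to "javelin" gives "jvln".

jvln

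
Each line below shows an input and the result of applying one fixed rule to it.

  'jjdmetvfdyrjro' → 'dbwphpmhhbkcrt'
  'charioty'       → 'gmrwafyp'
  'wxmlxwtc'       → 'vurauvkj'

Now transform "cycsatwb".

What's happening: shift every letter 2 places backward in the alphabet (wrapping around), then swap the front and back halves of the string.
Working it through for "cycsatwb": intermediate "awaqyruz", final "yruzawaq".

yruzawaq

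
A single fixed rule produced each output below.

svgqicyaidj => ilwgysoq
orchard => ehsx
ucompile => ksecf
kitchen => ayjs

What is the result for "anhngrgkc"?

qdxdwh

What's happening: shift every letter 10 places backward in the alphabet (wrapping around), then delete the last 3 characters.
"anhngrgkc" → "qdxdwhwas" → "qdxdwh".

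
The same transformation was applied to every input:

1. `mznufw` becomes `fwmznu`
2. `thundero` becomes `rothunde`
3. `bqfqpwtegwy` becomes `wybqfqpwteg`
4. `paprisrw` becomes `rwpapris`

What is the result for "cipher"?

The rule is to move the last 2 characters to the front (rotate right by 2).
So "cipher" becomes "erciph".

erciph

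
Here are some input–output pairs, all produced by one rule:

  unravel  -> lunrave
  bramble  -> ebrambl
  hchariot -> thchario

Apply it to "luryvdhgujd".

The rule is to move the last character to the front.
Applying that to "luryvdhgujd" gives "dluryvdhguj".

dluryvdhguj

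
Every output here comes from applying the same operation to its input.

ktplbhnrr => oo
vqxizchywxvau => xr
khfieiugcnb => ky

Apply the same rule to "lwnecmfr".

Looking at the pairs, the operation is to shift every letter 3 places backward in the alphabet (wrapping around), then keep only the last 2 characters.
For "lwnecmfr" the result is "co".

co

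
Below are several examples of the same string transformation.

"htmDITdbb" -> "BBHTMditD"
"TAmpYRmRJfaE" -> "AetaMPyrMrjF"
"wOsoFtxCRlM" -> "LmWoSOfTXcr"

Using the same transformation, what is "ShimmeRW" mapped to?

In each case the input is transformed by: flip the case of every letter, then move the last 2 characters to the front (rotate right by 2).
On "ShimmeRW" that produces "rwsHIMME".

rwsHIMME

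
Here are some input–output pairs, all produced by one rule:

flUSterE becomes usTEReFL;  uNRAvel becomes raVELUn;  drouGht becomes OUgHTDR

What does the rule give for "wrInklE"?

iNKLeWR

What's happening: flip the case of every letter, then move the first 2 characters to the end (rotate left by 2).
Applying both steps to "wrInklE": "WRiNKLe", then "iNKLeWR".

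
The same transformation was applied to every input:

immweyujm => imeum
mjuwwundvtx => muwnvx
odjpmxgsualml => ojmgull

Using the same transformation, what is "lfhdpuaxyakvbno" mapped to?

In each case the input is transformed by: keep every other character starting from the first (positions 1st, 3rd, 5th, ...).
For "lfhdpuaxyakvbno" the result is "lhpaykbo".

lhpaykbo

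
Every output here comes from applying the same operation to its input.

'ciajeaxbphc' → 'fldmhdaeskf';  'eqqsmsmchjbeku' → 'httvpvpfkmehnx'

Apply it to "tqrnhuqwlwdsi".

The rule is to shift every letter 3 places forward in the alphabet (wrapping around).
Applying that to "tqrnhuqwlwdsi" gives "wtuqkxtzozgvl".

wtuqkxtzozgvl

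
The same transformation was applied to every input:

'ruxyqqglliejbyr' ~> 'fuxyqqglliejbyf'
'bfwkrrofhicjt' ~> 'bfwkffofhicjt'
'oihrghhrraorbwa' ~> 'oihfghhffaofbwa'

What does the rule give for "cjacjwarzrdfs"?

Each output is the input with this applied: replace every "r" with "f".
On "cjacjwarzrdfs" that produces "cjacjwafzfdfs".

cjacjwafzfdfs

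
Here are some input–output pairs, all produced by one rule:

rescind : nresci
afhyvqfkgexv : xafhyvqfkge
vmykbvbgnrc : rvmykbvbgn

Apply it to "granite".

tgrani

Looking at the pairs, the operation is to delete the last character, then move the last character to the front.
Working it through for "granite": intermediate "granit", final "tgrani".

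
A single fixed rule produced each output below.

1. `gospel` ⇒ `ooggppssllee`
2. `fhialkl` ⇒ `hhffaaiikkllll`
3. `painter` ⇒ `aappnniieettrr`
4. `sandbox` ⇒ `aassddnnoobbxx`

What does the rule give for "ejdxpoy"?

jjeexxddooppyy

What's happening: swap each adjacent pair of characters (1↔2, 3↔4, ...), then double every character.
On "ejdxpoy": the first step gives "jexdopy", and the second then gives "jjeexxddooppyy".
(Check on "fhialkl": → "hfaikll" → "hhffaaiikkllll" ✓)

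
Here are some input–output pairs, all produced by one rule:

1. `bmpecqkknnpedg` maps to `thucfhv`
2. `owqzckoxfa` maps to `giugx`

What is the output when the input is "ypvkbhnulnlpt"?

qntfddl

What's happening: keep every other character starting from the first (positions 1st, 3rd, 5th, ...), then shift every letter 8 places backward in the alphabet (wrapping around).
Working it through for "ypvkbhnulnlpt": intermediate "yvbnllt", final "qntfddl".
(Check on "bmpecqkknnpedg": → "bpcknpd" → "thucfhv" ✓)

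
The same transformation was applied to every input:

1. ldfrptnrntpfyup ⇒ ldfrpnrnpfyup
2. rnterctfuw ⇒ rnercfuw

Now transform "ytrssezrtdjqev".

Each output is the input with this applied: remove every "t".
For "ytrssezrtdjqev" the result is "yrssezrdjqev".

yrssezrdjqev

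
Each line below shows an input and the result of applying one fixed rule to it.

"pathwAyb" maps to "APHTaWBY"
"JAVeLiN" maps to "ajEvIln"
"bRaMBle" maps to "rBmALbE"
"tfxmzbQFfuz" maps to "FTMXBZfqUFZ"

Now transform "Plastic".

LpSAITC

Rule — swap each adjacent pair of characters (1↔2, 3↔4, ...), then flip the case of every letter.
"Plastic" → "lPsaitc" → "LpSAITC".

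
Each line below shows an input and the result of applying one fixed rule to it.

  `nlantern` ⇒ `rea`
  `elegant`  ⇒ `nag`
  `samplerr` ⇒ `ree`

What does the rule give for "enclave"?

In each case the input is transformed by: shift every letter 13 places forward in the alphabet (wrapping around) — i.e. ROT13, then keep only the last 3 characters.
For "enclave", step one produces "rapynir"; step two turns that into "nir".

nir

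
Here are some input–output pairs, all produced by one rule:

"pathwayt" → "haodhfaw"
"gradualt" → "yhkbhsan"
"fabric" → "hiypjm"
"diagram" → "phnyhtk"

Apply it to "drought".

Rule — move the first character to the end, then shift every letter 7 places forward in the alphabet (wrapping around).
For "drought", step one produces "roughtd"; step two turns that into "yvbnoak".

yvbnoak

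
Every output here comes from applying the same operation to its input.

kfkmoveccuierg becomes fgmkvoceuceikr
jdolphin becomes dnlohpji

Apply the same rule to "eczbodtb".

What's happening: swap the first and last characters, then swap each adjacent pair of characters (1↔2, 3↔4, ...).
"eczbodtb" → "cbbzdoet".

cbbzdoet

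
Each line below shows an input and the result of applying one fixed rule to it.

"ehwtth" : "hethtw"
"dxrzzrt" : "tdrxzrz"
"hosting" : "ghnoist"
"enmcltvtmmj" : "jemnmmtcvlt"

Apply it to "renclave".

erveanlc

The pattern: reverse the string, then take characters alternately from the front and the back (1st, last, 2nd, 2nd-last, ...).
"renclave" → "erveanlc".
(Check on "hosting": → "gnitsoh" → "ghnoist" ✓)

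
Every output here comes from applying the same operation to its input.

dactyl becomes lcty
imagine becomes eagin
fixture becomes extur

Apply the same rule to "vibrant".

What's happening: delete the first 2 characters, then move the last character to the front.
Applying both steps to "vibrant": "brant", then "tbran".

tbran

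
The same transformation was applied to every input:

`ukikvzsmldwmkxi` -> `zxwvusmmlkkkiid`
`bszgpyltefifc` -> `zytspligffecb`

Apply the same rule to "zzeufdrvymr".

zzyvurrmfed

In each case the input is transformed by: sort the characters into reverse alphabetical order.
"zzeufdrvymr" → "zzyvurrmfed".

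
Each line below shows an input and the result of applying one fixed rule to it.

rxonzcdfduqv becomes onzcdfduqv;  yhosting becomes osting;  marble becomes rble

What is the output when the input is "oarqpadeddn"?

rqpadeddn

Looking at the pairs, the operation is to delete the first 2 characters.
Applying that to "oarqpadeddn" gives "rqpadeddn".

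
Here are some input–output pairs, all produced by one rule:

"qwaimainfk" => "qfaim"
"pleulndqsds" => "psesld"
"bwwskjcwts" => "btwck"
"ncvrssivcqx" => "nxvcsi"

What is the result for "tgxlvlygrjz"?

tzxrvy

In each case the input is transformed by: keep every other character starting from the first (positions 1st, 3rd, 5th, ...), then take characters alternately from the front and the back (1st, last, 2nd, 2nd-last, ...).
For "tgxlvlygrjz", step one produces "txvyrz"; step two turns that into "tzxrvy".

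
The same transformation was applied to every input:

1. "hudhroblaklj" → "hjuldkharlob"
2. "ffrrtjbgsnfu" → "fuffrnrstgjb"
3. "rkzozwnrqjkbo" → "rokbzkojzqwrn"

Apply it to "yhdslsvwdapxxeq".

yqhedxsxlpsavdw

The transformation: take characters alternately from the front and the back (1st, last, 2nd, 2nd-last, ...).
On "yhdslsvwdapxxeq" that produces "yqhedxsxlpsavdw".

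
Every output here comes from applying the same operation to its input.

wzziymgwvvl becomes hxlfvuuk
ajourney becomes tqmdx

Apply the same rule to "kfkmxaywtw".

The pattern: delete the first 3 characters, then shift every letter 1 place backward in the alphabet (wrapping around).
Working it through for "kfkmxaywtw": intermediate "mxaywtw", final "lwzxvsv".

lwzxvsv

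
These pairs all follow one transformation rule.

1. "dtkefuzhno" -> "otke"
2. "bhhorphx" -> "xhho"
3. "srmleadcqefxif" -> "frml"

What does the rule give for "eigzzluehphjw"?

wigz

The pattern: swap the first and last characters, then keep only the first 4 characters.
For "eigzzluehphjw", step one produces "wigzzluehphje"; step two turns that into "wigz".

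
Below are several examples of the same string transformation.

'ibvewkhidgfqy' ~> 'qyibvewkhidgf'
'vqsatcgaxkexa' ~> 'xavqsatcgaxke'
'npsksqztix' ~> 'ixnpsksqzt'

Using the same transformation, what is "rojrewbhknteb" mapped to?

ebrojrewbhknt

In each case the input is transformed by: move the last 2 characters to the front (rotate right by 2).
Doing the same to "rojrewbhknteb": "ebrojrewbhknt".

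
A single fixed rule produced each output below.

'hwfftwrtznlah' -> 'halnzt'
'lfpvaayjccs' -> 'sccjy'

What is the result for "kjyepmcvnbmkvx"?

The transformation: take characters alternately from the front and the back (1st, last, 2nd, 2nd-last, ...), then keep every other character starting from the second (positions 2nd, 4th, 6th, ...).
Starting from "kjyepmcvnbmkvx": after the first operation, "kxjvykempbmncv"; after the second, "xvkmbnv".

xvkmbnv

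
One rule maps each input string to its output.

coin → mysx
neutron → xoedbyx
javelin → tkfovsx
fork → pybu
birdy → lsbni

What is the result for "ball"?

lkvv

Looking at the pairs, the operation is to shift every letter 10 places forward in the alphabet (wrapping around).
On "ball" that produces "lkvv".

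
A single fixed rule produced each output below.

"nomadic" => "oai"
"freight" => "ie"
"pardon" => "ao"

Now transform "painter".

In each case the input is transformed by: swap each adjacent pair of characters (1↔2, 3↔4, ...), then keep only the vowels.
Starting from "painter": after the first operation, "apnietr"; after the second, "aie".

aie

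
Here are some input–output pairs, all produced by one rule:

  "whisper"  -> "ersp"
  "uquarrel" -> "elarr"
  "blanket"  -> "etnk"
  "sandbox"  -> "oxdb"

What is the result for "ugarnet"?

What's happening: delete the first 3 characters, then move the last 2 characters to the front (rotate right by 2).
On "ugarnet": the first step gives "rnet", and the second then gives "etrn".
(Check on "whisper": → "sper" → "ersp" ✓)

etrn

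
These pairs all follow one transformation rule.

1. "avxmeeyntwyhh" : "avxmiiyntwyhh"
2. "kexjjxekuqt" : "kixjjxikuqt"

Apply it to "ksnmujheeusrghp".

Looking at the pairs, the operation is to replace every "e" with "i".
Doing the same to "ksnmujheeusrghp": "ksnmujhiiusrghp".

ksnmujhiiusrghp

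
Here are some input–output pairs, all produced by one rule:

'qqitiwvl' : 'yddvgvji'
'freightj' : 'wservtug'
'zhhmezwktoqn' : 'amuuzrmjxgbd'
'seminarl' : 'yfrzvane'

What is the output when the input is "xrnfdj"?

wkeasq

In each case the input is transformed by: shift every letter 13 places forward in the alphabet (wrapping around) — i.e. ROT13, then move the last character to the front.
"xrnfdj" → "keasqw" → "wkeasq".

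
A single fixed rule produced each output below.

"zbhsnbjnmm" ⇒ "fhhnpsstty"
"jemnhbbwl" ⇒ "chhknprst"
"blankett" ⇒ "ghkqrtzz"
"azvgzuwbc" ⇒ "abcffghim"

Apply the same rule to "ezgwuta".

In each case the input is transformed by: shift every letter 6 places forward in the alphabet (wrapping around), then sort the characters into alphabetical order.
Applying both steps to "ezgwuta": "kfmcazg", then "acfgkmz".
(Check on "jemnhbbwl": → "pkstnhhcr" → "chhknprst" ✓)

acfgkmz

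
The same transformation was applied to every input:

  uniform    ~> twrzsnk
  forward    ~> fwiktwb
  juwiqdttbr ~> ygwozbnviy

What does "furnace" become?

The pattern: shift every letter 5 places forward in the alphabet (wrapping around), then move the last 3 characters to the front (rotate right by 3).
On "furnace": the first step gives "kzwsfhj", and the second then gives "fhjkzws".

fhjkzws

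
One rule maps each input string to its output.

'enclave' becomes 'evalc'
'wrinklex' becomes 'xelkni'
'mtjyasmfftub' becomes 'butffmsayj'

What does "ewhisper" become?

repsih

What's happening: reverse the string, then delete the last 2 characters.
Applying that to "ewhisper" gives "repsih".
(Check on "enclave": → "evalcne" → "evalc" ✓)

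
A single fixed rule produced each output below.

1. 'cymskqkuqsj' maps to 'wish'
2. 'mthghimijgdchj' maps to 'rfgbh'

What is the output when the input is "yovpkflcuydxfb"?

The pattern: keep one character in every 3, starting at position 2 (positions 2nd, 5th, 8th, ...), then shift every letter 2 places backward in the alphabet (wrapping around).
Working it through for "yovpkflcuydxfb": intermediate "okcdb", final "miabz".

miabz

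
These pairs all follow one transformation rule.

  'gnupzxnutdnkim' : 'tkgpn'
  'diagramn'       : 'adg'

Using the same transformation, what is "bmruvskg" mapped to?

Rule — swap the front and back halves of the string, then keep one character in every 3, starting at position 2 (positions 2nd, 5th, 8th, ...).
Starting from "bmruvskg": after the first operation, "vskgbmru"; after the second, "sbu".

sbu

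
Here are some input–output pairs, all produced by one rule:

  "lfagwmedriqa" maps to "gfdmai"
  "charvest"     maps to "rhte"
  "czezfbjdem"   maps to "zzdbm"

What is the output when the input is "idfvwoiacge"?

vdaog

Each output is the input with this applied: keep every other character starting from the second (positions 2nd, 4th, 6th, ...), then swap each adjacent pair of characters (1↔2, 3↔4, ...).
For "idfvwoiacge" the result is "vdaog".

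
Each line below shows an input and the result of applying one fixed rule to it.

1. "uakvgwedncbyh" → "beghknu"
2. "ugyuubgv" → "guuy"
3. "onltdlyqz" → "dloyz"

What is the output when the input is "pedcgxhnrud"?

ddghpr

Looking at the pairs, the operation is to keep every other character starting from the first (positions 1st, 3rd, 5th, ...), then sort the characters into alphabetical order.
Working it through for "pedcgxhnrud": intermediate "pdghrd", final "ddghpr".
(Check on "ugyuubgv": → "uyug" → "guuy" ✓)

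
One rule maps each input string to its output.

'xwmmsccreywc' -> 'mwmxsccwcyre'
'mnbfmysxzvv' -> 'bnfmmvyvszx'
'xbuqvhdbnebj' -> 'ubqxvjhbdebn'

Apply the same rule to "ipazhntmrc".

apzihcnrtm

In each case the input is transformed by: move the first 2 characters to the end (rotate left by 2), then take characters alternately from the front and the back (1st, last, 2nd, 2nd-last, ...).
"ipazhntmrc" → "azhntmrcip" → "apzihcnrtm".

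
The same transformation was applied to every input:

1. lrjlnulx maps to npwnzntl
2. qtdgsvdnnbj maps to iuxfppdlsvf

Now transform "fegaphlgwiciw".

crjniykekyhgi

The transformation: move the first 3 characters to the end (rotate left by 3), then shift every letter 2 places forward in the alphabet (wrapping around).
For "fegaphlgwiciw", step one produces "aphlgwiciwfeg"; step two turns that into "crjniykekyhgi".
(Check on "qtdgsvdnnbj": → "gsvdnnbjqtd" → "iuxfppdlsvf" ✓)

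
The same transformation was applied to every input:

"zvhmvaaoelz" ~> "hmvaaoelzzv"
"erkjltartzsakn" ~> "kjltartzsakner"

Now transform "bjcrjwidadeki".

Looking at the pairs, the operation is to move the first 2 characters to the end (rotate left by 2).
So "bjcrjwidadeki" becomes "crjwidadekibj".

crjwidadekibj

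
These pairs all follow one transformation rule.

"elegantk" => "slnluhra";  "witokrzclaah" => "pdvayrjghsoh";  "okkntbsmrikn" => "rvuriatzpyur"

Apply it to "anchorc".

uhojyvj

Each output is the input with this applied: swap each adjacent pair of characters (1↔2, 3↔4, ...), then shift every letter 7 places forward in the alphabet (wrapping around).
On "anchorc": the first step gives "nahcroc", and the second then gives "uhojyvj".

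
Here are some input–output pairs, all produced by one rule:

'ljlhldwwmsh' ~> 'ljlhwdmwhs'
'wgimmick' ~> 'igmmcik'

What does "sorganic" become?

Looking at the pairs, the operation is to delete the first character, then swap each adjacent pair of characters (1↔2, 3↔4, ...).
On "sorganic": the first step gives "organic", and the second then gives "roaginc".
(Check on "wgimmick": → "gimmick" → "igmmcik" ✓)

roaginc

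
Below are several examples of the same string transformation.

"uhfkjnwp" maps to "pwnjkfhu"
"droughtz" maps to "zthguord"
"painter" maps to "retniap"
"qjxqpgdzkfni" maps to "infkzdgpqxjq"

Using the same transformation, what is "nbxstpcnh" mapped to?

In each case the input is transformed by: reverse the string.
For "nbxstpcnh" the result is "hncptsxbn".

hncptsxbn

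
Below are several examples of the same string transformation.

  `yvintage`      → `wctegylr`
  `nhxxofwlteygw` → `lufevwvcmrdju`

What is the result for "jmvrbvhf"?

Rule — take characters alternately from the front and the back (1st, last, 2nd, 2nd-last, ...), then shift every letter 2 places backward in the alphabet (wrapping around).
On "jmvrbvhf" that produces "hdkfttpz".

hdkfttpz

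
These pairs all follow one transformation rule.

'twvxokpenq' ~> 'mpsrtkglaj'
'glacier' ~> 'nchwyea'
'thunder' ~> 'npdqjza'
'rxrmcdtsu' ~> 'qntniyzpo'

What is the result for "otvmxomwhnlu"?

qkpritkisdjh

What's happening: shift every letter 4 places backward in the alphabet (wrapping around), then move the last character to the front.
Applying both steps to "otvmxomwhnlu": "kpritkisdjhq", then "qkpritkisdjh".
(Check on "thunder": → "pdqjzan" → "npdqjza" ✓)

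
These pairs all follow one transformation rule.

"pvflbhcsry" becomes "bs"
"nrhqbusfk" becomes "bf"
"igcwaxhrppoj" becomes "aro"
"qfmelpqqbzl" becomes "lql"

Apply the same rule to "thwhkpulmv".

kl

In each case the input is transformed by: delete the first 2 characters, then keep one character in every 3, starting at position 3 (positions 3rd, 6th, 9th, ...).
Working it through for "thwhkpulmv": intermediate "whkpulmv", final "kl".
(Check on "qfmelpqqbzl": → "melpqqbzl" → "lql" ✓)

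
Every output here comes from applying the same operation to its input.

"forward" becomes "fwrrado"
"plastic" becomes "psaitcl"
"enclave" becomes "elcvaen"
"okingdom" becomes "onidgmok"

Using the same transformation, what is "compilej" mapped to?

Looking at the pairs, the operation is to swap each adjacent pair of characters (1↔2, 3↔4, ...), then move the first character to the end.
Starting from "compilej": after the first operation, "ocpmlije"; after the second, "cpmlijeo".

cpmlijeo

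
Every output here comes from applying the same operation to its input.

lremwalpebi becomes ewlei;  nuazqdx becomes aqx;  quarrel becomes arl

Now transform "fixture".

xue

What's happening: keep every other character starting from the first (positions 1st, 3rd, 5th, ...), then delete the first character.
"fixture" → "fxue" → "xue".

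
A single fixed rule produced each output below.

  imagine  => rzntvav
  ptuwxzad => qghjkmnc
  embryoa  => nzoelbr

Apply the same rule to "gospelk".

Looking at the pairs, the operation is to shift every letter 13 places forward in the alphabet (wrapping around) — i.e. ROT13, then swap the first and last characters.
Working it through for "gospelk": intermediate "tbfcryx", final "xbfcryt".

xbfcryt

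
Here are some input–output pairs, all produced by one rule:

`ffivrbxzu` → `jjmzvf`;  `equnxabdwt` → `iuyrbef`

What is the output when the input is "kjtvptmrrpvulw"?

What's happening: delete the last 3 characters, then shift every letter 4 places forward in the alphabet (wrapping around).
Applying both steps to "kjtvptmrrpvulw": "kjtvptmrrpv", then "onxztxqvvtz".

onxztxqvvtz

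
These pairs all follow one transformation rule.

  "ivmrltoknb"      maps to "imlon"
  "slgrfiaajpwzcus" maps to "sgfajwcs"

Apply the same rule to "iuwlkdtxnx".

Looking at the pairs, the operation is to keep every other character starting from the first (positions 1st, 3rd, 5th, ...).
Applying that to "iuwlkdtxnx" gives "iwktn".

iwktn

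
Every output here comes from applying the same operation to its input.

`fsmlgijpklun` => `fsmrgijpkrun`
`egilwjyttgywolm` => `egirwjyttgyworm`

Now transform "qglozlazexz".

qgrozrazexz

In each case the input is transformed by: replace every "l" with "r".
For "qglozlazexz" the result is "qgrozrazexz".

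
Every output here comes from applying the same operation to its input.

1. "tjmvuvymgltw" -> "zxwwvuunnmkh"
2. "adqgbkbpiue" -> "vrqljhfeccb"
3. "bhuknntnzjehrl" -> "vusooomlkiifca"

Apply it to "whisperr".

The pattern: shift every letter 1 place forward in the alphabet (wrapping around), then sort the characters into reverse alphabetical order.
So "whisperr" becomes "xtssqjif".

xtssqjif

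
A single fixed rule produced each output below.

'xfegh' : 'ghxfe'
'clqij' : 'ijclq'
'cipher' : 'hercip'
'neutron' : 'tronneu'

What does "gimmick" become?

The rule is to move the first 3 characters to the end (rotate left by 3).
"gimmick" → "mickgim".

mickgim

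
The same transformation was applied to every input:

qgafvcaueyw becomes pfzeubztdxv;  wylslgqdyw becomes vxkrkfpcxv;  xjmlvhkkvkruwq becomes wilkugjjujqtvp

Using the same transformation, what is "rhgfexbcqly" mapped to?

Each output is the input with this applied: shift every letter 1 place backward in the alphabet (wrapping around).
"rhgfexbcqly" → "qgfedwabpkx".

qgfedwabpkx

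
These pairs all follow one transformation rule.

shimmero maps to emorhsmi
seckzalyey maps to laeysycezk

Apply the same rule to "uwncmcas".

Each output is the input with this applied: swap the front and back halves of the string, then swap each adjacent pair of characters (1↔2, 3↔4, ...).
On "uwncmcas": the first step gives "mcasuwnc", and the second then gives "cmsawucn".
(Check on "seckzalyey": → "alyeyseckz" → "laeysycezk" ✓)

cmsawucn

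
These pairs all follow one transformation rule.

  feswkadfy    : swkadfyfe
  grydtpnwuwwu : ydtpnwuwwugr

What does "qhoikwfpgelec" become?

oikwfpgelecqh

Rule — move the first 2 characters to the end (rotate left by 2).
Doing the same to "qhoikwfpgelec": "oikwfpgelecqh".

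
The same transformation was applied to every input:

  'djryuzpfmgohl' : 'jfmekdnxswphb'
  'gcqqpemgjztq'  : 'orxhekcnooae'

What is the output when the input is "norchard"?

bpyfapml

The rule is to reverse the string, then shift every letter 2 places backward in the alphabet (wrapping around).
Applying both steps to "norchard": "drahcron", then "bpyfapml".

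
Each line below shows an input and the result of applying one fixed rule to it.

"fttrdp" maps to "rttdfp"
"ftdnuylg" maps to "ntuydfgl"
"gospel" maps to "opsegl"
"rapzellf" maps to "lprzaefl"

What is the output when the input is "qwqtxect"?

The transformation: sort the characters into alphabetical order, then swap the front and back halves of the string.
Starting from "qwqtxect": after the first operation, "ceqqttwx"; after the second, "ttwxceqq".

ttwxceqq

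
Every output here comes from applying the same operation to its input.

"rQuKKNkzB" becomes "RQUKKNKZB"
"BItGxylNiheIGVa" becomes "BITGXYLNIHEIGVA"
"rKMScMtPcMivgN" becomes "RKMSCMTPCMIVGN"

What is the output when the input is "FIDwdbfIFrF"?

The transformation: convert every letter to uppercase.
For "FIDwdbfIFrF" the result is "FIDWDBFIFRF".

FIDWDBFIFRF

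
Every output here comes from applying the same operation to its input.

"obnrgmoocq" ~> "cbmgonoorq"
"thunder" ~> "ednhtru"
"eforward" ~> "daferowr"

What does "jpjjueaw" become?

eajjpjwu

Looking at the pairs, the operation is to sort the characters into alphabetical order, then swap each adjacent pair of characters (1↔2, 3↔4, ...).
On "jpjjueaw": the first step gives "aejjjpuw", and the second then gives "eajjpjwu".
(Check on "eforward": → "adeforrw" → "daferowr" ✓)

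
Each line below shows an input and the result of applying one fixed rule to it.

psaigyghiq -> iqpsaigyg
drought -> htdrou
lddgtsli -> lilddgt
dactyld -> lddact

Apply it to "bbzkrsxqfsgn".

Looking at the pairs, the operation is to move the last 3 characters to the front (rotate right by 3), then delete the first character.
For "bbzkrsxqfsgn", step one produces "sgnbbzkrsxqf"; step two turns that into "gnbbzkrsxqf".
(Check on "drought": → "ghtdrou" → "htdrou" ✓)

gnbbzkrsxqf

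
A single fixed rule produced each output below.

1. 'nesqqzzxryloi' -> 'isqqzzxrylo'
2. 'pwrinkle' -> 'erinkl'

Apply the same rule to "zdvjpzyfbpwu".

In each case the input is transformed by: delete the first 2 characters, then move the last character to the front.
Starting from "zdvjpzyfbpwu": after the first operation, "vjpzyfbpwu"; after the second, "uvjpzyfbpw".
(Check on "nesqqzzxryloi": → "sqqzzxryloi" → "isqqzzxrylo" ✓)

uvjpzyfbpw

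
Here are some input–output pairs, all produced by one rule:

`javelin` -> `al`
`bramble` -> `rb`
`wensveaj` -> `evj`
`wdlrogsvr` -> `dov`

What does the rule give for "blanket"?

The pattern: keep one character in every 3, starting at position 2 (positions 2nd, 5th, 8th, ...).
Applying that to "blanket" gives "lk".

lk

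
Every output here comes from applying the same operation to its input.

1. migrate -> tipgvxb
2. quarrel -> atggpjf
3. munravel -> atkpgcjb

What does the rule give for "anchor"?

gdwrcp

The transformation: reverse the string, then shift every letter 11 places backward in the alphabet (wrapping around).
Starting from "anchor": after the first operation, "rohcna"; after the second, "gdwrcp".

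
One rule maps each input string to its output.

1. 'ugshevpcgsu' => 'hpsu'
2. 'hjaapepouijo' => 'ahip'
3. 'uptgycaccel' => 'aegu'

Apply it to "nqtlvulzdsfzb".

Rule — keep one character in every 3, starting at position 1 (positions 1st, 4th, 7th, ...), then sort the characters into alphabetical order.
"nqtlvulzdsfzb" → "nllsb" → "bllns".
(Check on "hjaapepouijo": → "hapi" → "ahip" ✓)

bllns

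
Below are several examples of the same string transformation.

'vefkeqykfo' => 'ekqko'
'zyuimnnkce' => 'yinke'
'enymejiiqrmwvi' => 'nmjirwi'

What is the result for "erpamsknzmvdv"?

rasnmd

Looking at the pairs, the operation is to keep every other character starting from the second (positions 2nd, 4th, 6th, ...).
On "erpamsknzmvdv" that produces "rasnmd".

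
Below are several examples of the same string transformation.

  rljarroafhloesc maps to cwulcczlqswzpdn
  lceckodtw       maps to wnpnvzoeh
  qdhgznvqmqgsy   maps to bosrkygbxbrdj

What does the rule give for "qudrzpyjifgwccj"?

bfockajutqrhnnu

The pattern: shift every letter 11 places forward in the alphabet (wrapping around).
On "qudrzpyjifgwccj" that produces "bfockajutqrhnnu".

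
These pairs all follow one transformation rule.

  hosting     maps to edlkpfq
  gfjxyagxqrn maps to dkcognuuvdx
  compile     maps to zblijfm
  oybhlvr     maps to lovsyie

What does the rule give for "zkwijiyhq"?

wnhetvffg

The transformation: take characters alternately from the front and the back (1st, last, 2nd, 2nd-last, ...), then shift every letter 3 places backward in the alphabet (wrapping around).
Working it through for "zkwijiyhq": intermediate "zqkhwyiij", final "wnhetvffg".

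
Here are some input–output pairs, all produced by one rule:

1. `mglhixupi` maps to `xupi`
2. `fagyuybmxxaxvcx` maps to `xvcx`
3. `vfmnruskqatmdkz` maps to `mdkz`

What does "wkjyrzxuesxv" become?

esxv

Rule — keep only the last 4 characters.
On "wkjyrzxuesxv" that produces "esxv".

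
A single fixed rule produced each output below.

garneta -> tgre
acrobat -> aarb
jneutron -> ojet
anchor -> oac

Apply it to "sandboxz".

What's happening: move the last 2 characters to the front (rotate right by 2), then keep every other character starting from the first (positions 1st, 3rd, 5th, ...).
So "sandboxz" becomes "xsnb".

xsnb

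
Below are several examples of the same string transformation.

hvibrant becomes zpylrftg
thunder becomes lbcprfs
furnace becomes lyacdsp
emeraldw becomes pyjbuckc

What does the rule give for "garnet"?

Looking at the pairs, the operation is to move the first 3 characters to the end (rotate left by 3), then shift every letter 2 places backward in the alphabet (wrapping around).
On "garnet": the first step gives "netgar", and the second then gives "lcreyp".
(Check on "thunder": → "nderthu" → "lbcprfs" ✓)

lcreyp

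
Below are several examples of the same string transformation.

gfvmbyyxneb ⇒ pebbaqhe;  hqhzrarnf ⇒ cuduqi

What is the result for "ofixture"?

The pattern: shift every letter 3 places forward in the alphabet (wrapping around), then delete the first 3 characters.
Working it through for "ofixture": intermediate "rilawxuh", final "awxuh".

awxuh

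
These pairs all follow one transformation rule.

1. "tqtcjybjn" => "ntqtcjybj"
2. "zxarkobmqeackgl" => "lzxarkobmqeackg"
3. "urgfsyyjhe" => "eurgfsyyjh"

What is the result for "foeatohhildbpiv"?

The rule is to move the last character to the front.
Doing the same to "foeatohhildbpiv": "vfoeatohhildbpi".

vfoeatohhildbpi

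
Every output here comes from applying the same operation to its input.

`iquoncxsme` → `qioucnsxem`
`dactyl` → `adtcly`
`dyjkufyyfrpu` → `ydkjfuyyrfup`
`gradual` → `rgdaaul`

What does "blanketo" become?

What's happening: swap each adjacent pair of characters (1↔2, 3↔4, ...).
"blanketo" → "lbnaekot".

lbnaekot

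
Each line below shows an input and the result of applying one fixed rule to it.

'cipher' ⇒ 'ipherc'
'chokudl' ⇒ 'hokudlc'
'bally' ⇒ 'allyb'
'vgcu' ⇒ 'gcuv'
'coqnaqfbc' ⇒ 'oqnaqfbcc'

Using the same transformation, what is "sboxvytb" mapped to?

The rule is to move the first character to the end.
Applying that to "sboxvytb" gives "boxvytbs".

boxvytbs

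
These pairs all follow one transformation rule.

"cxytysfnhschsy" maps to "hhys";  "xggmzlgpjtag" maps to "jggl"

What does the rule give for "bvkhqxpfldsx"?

lxkx

In each case the input is transformed by: keep one character in every 3, starting at position 3 (positions 3rd, 6th, 9th, ...), then move the first 2 characters to the end (rotate left by 2).
On "bvkhqxpfldsx": the first step gives "kxlx", and the second then gives "lxkx".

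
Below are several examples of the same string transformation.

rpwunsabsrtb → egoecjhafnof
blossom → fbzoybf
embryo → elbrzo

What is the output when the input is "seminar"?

Rule — move the last 3 characters to the front (rotate right by 3), then shift every letter 13 places forward in the alphabet (wrapping around) — i.e. ROT13.
On "seminar": the first step gives "narsemi", and the second then gives "anefrzv".

anefrzv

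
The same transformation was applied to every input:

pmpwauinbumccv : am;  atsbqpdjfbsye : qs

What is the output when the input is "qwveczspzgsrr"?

What's happening: keep every other character starting from the first (positions 1st, 3rd, 5th, ...), then keep one character in every 3, starting at position 3 (positions 3rd, 6th, 9th, ...).
Starting from "qwveczspzgsrr": after the first operation, "qvcszsr"; after the second, "cs".

cs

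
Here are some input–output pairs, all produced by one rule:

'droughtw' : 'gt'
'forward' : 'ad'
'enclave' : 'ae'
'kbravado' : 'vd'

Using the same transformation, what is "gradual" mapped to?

ul

Each output is the input with this applied: keep every other character starting from the first (positions 1st, 3rd, 5th, ...), then delete the first 2 characters.
Working it through for "gradual": intermediate "gaul", final "ul".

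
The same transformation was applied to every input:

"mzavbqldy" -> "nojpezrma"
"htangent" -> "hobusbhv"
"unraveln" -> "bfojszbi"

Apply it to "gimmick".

What's happening: shift every letter 12 places backward in the alphabet (wrapping around), then move the first character to the end.
Applying both steps to "gimmick": "uwaawqy", then "waawqyu".

waawqyu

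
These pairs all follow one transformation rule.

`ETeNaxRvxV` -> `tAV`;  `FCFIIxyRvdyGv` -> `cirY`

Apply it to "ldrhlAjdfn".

DLD

Looking at the pairs, the operation is to flip the case of every letter, then keep one character in every 3, starting at position 2 (positions 2nd, 5th, 8th, ...).
Applying both steps to "ldrhlAjdfn": "LDRHLaJDFN", then "DLD".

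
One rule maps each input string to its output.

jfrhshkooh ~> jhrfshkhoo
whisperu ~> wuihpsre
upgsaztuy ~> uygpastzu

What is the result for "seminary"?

symenira

The rule is to move the last character to the front, then swap each adjacent pair of characters (1↔2, 3↔4, ...).
Working it through for "seminary": intermediate "yseminar", final "symenira".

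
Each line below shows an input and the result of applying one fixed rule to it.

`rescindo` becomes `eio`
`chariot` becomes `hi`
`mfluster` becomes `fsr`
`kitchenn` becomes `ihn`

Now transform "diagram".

ir

What's happening: keep one character in every 3, starting at position 2 (positions 2nd, 5th, 8th, ...).
So "diagram" becomes "ir".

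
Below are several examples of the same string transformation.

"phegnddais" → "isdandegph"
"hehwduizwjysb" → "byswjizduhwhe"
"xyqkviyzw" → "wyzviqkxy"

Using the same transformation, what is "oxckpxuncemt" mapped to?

The transformation: swap each adjacent pair of characters (1↔2, 3↔4, ...), then reverse the string.
For "oxckpxuncemt" the result is "mtceunpxckox".

mtceunpxckox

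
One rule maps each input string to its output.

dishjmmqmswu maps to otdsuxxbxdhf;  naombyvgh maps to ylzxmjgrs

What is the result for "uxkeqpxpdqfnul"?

The pattern: shift every letter 11 places forward in the alphabet (wrapping around).
On "uxkeqpxpdqfnul" that produces "fivpbaiaobqyfw".

fivpbaiaobqyfw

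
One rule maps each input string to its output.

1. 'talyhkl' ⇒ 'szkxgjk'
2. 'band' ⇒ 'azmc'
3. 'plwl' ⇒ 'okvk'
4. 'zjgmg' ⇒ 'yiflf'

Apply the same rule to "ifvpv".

The pattern: shift every letter 1 place backward in the alphabet (wrapping around).
On "ifvpv" that produces "heuou".

heuou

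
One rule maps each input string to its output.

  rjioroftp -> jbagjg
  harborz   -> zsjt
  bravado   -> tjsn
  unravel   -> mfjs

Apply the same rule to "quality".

imsd

What's happening: shift every letter 8 places backward in the alphabet (wrapping around), then delete the last 3 characters.
On "quality": the first step gives "imsdalq", and the second then gives "imsd".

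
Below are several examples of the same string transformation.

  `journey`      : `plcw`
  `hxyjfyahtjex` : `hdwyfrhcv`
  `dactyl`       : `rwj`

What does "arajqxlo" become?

hovjm

Each output is the input with this applied: shift every letter 2 places backward in the alphabet (wrapping around), then delete the first 3 characters.
Working it through for "arajqxlo": intermediate "ypyhovjm", final "hovjm".
(Check on "hxyjfyahtjex": → "fvwhdwyfrhcv" → "hdwyfrhcv" ✓)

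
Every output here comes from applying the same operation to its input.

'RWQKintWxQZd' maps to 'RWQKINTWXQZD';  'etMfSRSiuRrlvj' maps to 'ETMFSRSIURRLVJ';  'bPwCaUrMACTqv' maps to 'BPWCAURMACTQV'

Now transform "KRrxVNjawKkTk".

KRRXVNJAWKKTK

Looking at the pairs, the operation is to convert every letter to uppercase.
Doing the same to "KRrxVNjawKkTk": "KRRXVNJAWKKTK".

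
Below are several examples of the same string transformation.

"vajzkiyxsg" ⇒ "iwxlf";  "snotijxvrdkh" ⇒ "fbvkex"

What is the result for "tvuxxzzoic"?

In each case the input is transformed by: keep every other character starting from the first (positions 1st, 3rd, 5th, ...), then shift every letter 13 places forward in the alphabet (wrapping around) — i.e. ROT13.
"tvuxxzzoic" → "tuxzi" → "ghkmv".

ghkmv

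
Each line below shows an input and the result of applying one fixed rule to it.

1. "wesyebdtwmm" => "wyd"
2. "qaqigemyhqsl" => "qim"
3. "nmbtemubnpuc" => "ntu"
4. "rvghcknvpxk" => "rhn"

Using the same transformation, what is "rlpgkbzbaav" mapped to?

Looking at the pairs, the operation is to delete the last 3 characters, then keep one character in every 3, starting at position 1 (positions 1st, 4th, 7th, ...).
"rlpgkbzbaav" → "rgz".

rgz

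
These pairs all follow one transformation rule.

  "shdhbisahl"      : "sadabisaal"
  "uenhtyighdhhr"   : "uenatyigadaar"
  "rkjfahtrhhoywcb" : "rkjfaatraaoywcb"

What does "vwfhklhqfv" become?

vwfaklaqfv

Rule — replace every "h" with "a".
For "vwfhklhqfv" the result is "vwfaklaqfv".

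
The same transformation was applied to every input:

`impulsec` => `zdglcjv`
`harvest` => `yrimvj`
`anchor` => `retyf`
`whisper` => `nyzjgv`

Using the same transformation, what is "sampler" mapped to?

jrdgcv

The transformation: delete the last character, then shift every letter 9 places backward in the alphabet (wrapping around).
For "sampler", step one produces "sample"; step two turns that into "jrdgcv".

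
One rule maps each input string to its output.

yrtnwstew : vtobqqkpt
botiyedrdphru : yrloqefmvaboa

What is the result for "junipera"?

gxrokbfm

The pattern: shift every letter 3 places backward in the alphabet (wrapping around), then take characters alternately from the front and the back (1st, last, 2nd, 2nd-last, ...).
On "junipera": the first step gives "grkfmbox", and the second then gives "gxrokbfm".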